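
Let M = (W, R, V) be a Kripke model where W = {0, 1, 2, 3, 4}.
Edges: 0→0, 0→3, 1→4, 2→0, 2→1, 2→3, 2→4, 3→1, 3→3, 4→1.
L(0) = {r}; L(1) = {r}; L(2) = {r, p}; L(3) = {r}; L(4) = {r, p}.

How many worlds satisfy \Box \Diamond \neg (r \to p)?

2

Let φ = \Box \Diamond \neg (r \to p). Evaluate φ at each world:
  0 (successors {0, 3}): φ is true.
  1 (successors {4}): φ is true.
  2 (successors {0, 1, 3, 4}): φ is false.
  3 (successors {1, 3}): φ is false.
  4 (successors {1}): φ is false.
For instance, at 4:
  At 4: \Box \Diamond \neg (r \to p) requires \Diamond \neg (r \to p) at every successor {1}.
    \Diamond \neg (r \to p) fails at 1, so \Box \Diamond \neg (r \to p) is false at 4.
      At 1: \Diamond \neg (r \to p) requires \neg (r \to p) at some successor in {4}.
        At 4: \neg (r \to p) is false.
      So \Diamond \neg (r \to p) is false at 1.
Satisfying worlds: {0, 1}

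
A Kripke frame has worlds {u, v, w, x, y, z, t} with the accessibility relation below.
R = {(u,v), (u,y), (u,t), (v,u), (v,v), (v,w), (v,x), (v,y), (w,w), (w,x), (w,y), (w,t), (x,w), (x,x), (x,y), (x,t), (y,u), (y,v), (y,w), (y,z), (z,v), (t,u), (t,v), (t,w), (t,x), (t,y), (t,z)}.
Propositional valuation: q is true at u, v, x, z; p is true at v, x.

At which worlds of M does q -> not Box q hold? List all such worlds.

Let φ = q -> not Box q. Evaluate φ at each world:
  u (successors {v, y, t}): φ is true.
  v (successors {u, v, w, x, y}): φ is true.
  w (successors {w, x, y, t}): φ is true.
  x (successors {w, x, y, t}): φ is true.
  y (successors {u, v, w, z}): φ is true.
  z (successors {v}): φ is false.
  t (successors {u, v, w, x, y, z}): φ is true.
For instance, at y:
  At y: q is false, not Box q is true, so q -> not Box q is true.
    At y: Box q is false, so not Box q is true.
      At y: Box q requires q at every successor {u, v, w, z}.
        q fails at w, so Box q is false at y.
Satisfying worlds: {u, v, w, x, y, t}

u, v, w, x, y, t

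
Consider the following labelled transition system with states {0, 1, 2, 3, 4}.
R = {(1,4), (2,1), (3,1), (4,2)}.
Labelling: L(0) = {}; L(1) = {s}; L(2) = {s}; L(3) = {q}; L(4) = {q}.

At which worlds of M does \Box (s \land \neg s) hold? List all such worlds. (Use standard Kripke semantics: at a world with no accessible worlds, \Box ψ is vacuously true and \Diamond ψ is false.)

0

Recall that \Box ψ holds at a world iff ψ holds at every accessible world, and \Diamond ψ holds iff ψ holds at some accessible world.
Let φ = \Box (s \land \neg s). Evaluate φ at each world:
  0 (successors ∅): φ is true.
  1 (successors {4}): φ is false.
  2 (successors {1}): φ is false.
  3 (successors {1}): φ is false.
  4 (successors {2}): φ is false.
For instance, at 2:
  At 2: \Box (s \land \neg s) requires s \land \neg s at every successor {1}.
    s \land \neg s fails at 1, so \Box (s \land \neg s) is false at 2.
Satisfying worlds: {0}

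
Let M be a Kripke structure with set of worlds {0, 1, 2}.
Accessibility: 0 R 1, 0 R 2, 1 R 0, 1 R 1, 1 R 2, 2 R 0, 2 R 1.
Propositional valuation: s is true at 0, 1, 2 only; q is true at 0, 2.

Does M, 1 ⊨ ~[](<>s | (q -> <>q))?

No

At 1: [](<>s | (q -> <>q)) is true, so ~[](<>s | (q -> <>q)) is false.
  At 1: [](<>s | (q -> <>q)) requires <>s | (q -> <>q) at every successor {0, 1, 2}.
      At 0: <>s is true, q -> <>q is true, so <>s | (q -> <>q) is true.
      At 1: <>s is true, q -> <>q is true, so <>s | (q -> <>q) is true.
      At 2: <>s is true, q -> <>q is true, so <>s | (q -> <>q) is true.
  So [](<>s | (q -> <>q)) is true at 1.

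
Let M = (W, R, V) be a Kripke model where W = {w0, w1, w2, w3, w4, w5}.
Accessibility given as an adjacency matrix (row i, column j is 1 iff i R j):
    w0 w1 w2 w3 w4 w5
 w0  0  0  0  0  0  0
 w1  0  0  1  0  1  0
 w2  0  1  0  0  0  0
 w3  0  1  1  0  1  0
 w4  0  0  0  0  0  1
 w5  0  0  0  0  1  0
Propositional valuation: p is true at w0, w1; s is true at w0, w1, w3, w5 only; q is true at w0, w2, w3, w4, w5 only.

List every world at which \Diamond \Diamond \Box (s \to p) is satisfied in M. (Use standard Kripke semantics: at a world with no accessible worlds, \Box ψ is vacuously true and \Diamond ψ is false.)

w1, w2, w3, w5

Let φ = \Diamond \Diamond \Box (s \to p). Evaluate φ at each world:
  w0 (successors ∅): φ is false.
  w1 (successors {w2, w4}): φ is true.
  w2 (successors {w1}): φ is true.
  w3 (successors {w1, w2, w4}): φ is true.
  w4 (successors {w5}): φ is false.
  w5 (successors {w4}): φ is true.
For instance, at w4:
  At w4: \Diamond \Diamond \Box (s \to p) requires \Diamond \Box (s \to p) at some successor in {w5}.
    At w5: \Diamond \Box (s \to p) is false.
  So \Diamond \Diamond \Box (s \to p) is false at w4.
Satisfying worlds: {w1, w2, w3, w5}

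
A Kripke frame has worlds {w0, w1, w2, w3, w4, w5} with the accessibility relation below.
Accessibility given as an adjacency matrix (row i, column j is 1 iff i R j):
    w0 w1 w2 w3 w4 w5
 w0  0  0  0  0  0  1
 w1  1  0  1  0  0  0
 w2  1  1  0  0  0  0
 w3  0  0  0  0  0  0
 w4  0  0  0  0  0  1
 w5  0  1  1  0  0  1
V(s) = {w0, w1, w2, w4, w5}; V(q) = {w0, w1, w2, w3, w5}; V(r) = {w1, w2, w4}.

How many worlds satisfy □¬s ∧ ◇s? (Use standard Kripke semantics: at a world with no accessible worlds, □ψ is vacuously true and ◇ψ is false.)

Let φ = □¬s ∧ ◇s. Evaluate φ at each world:
  w0 (successors {w5}): φ is false.
  w1 (successors {w0, w2}): φ is false.
  w2 (successors {w0, w1}): φ is false.
  w3 (successors ∅): φ is false.
  w4 (successors {w5}): φ is false.
  w5 (successors {w1, w2, w5}): φ is false.
For instance, at w1:
  At w1: □¬s is false, ◇s is true, so □¬s ∧ ◇s is false.
    At w1: □¬s requires ¬s at every successor {w0, w2}.
      ¬s fails at w0, so □¬s is false at w1.
    At w1: ◇s requires s at some successor in {w0, w2}.
      s holds at w0, so ◇s is true at w1.
Satisfying worlds: none.

0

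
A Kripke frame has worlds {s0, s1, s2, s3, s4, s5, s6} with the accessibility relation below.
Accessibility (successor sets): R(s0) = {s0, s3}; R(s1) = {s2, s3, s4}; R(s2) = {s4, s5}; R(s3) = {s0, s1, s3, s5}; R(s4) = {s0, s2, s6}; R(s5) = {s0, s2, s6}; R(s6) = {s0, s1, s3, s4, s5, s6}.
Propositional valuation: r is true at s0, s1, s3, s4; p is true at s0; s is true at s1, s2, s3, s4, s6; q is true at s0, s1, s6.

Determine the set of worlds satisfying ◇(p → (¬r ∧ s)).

Let φ = ◇(p → (¬r ∧ s)). Evaluate φ at each world:
  s0 (successors {s0, s3}): φ is true.
  s1 (successors {s2, s3, s4}): φ is true.
  s2 (successors {s4, s5}): φ is true.
  s3 (successors {s0, s1, s3, s5}): φ is true.
  s4 (successors {s0, s2, s6}): φ is true.
  s5 (successors {s0, s2, s6}): φ is true.
  s6 (successors {s0, s1, s3, s4, s5, s6}): φ is true.
For instance, at s2:
  At s2: ◇(p → (¬r ∧ s)) requires p → (¬r ∧ s) at some successor in {s4, s5}.
    p → (¬r ∧ s) holds at s4, so ◇(p → (¬r ∧ s)) is true at s2.
Satisfying worlds: {s0, s1, s2, s3, s4, s5, s6}

s0, s1, s2, s3, s4, s5, s6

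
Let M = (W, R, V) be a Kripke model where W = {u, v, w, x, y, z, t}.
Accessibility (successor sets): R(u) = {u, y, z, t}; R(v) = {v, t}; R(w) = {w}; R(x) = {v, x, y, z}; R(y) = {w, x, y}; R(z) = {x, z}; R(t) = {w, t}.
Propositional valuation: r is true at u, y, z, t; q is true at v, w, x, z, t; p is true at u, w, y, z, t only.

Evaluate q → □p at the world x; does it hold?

At x: q is true, □p is false, so q → □p is false.
  At x: □p requires p at every successor {v, x, y, z}.
    p fails at v, so □p is false at x.

No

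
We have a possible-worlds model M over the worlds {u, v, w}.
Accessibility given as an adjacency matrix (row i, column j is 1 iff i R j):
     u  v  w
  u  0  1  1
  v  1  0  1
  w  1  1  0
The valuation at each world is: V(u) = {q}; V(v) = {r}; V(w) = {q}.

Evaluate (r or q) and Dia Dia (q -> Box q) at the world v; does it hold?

Yes

At v: r or q is true, Dia Dia (q -> Box q) is true, so (r or q) and Dia Dia (q -> Box q) is true.
  At v: Dia Dia (q -> Box q) requires Dia (q -> Box q) at some successor in {u, w}.
    Dia (q -> Box q) holds at u, so Dia Dia (q -> Box q) is true at v.
      At u: Dia (q -> Box q) requires q -> Box q at some successor in {v, w}.
        q -> Box q holds at v, so Dia (q -> Box q) is true at u.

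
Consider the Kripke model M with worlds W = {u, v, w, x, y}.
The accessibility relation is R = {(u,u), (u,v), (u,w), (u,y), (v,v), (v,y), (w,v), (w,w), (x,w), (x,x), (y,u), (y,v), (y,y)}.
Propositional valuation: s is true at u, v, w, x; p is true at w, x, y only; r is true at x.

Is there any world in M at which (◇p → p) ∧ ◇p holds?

Yes

Let φ = (◇p → p) ∧ ◇p. Evaluate φ at each world:
  u (successors {u, v, w, y}): φ is false.
  v (successors {v, y}): φ is false.
  w (successors {v, w}): φ is true.
  x (successors {w, x}): φ is true.
  y (successors {u, v, y}): φ is true.
Detail at w (witness):
  At w: ◇p → p is true, ◇p is true, so (◇p → p) ∧ ◇p is true.
    At w: ◇p is true, p is true, so ◇p → p is true.
      At w: ◇p requires p at some successor in {v, w}.
        p holds at w, so ◇p is true at w.
    At w: ◇p requires p at some successor in {v, w}.
      p holds at w, so ◇p is true at w.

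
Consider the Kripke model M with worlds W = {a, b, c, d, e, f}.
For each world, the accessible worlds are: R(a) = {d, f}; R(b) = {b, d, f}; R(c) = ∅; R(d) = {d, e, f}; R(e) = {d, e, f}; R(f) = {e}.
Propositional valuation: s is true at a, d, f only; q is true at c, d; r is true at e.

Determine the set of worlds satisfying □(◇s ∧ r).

Let φ = □(◇s ∧ r). Evaluate φ at each world:
  a (successors {d, f}): φ is false.
  b (successors {b, d, f}): φ is false.
  c (successors ∅): φ is true.
  d (successors {d, e, f}): φ is false.
  e (successors {d, e, f}): φ is false.
  f (successors {e}): φ is true.
For instance, at e:
  At e: □(◇s ∧ r) requires ◇s ∧ r at every successor {d, e, f}.
    ◇s ∧ r fails at d, so □(◇s ∧ r) is false at e.
      At d: ◇s is true, r is false, so ◇s ∧ r is false.
Satisfying worlds: {c, f}

c, f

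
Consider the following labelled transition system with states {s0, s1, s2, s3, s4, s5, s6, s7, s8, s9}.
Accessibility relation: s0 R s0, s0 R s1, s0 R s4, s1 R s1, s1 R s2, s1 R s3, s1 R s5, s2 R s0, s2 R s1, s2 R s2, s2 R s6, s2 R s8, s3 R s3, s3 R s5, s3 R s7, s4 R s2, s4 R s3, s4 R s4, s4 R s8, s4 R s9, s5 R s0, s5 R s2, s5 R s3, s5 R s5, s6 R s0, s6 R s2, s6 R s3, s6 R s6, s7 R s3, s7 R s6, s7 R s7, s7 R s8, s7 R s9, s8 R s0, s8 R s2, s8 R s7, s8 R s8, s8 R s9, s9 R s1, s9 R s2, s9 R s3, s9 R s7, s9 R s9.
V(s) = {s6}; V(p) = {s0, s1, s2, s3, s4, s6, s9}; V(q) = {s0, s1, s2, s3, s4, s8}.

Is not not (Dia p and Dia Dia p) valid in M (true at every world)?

Recall that Dia ψ holds at a world iff ψ holds at some accessible world.
Let φ = not not (Dia p and Dia Dia p). Evaluate φ at each world:
  s0 (successors {s0, s1, s4}): φ is true.
  s1 (successors {s1, s2, s3, s5}): φ is true.
  s2 (successors {s0, s1, s2, s6, s8}): φ is true.
  s3 (successors {s3, s5, s7}): φ is true.
  s4 (successors {s2, s3, s4, s8, s9}): φ is true.
  s5 (successors {s0, s2, s3, s5}): φ is true.
  s6 (successors {s0, s2, s3, s6}): φ is true.
  s7 (successors {s3, s6, s7, s8, s9}): φ is true.
  s8 (successors {s0, s2, s7, s8, s9}): φ is true.
  s9 (successors {s1, s2, s3, s7, s9}): φ is true.
For instance, at s3:
  At s3: not (Dia p and Dia Dia p) is false, so not not (Dia p and Dia Dia p) is true.
    At s3: Dia p and Dia Dia p is true, so not (Dia p and Dia Dia p) is false.
      At s3: Dia p is true, Dia Dia p is true, so Dia p and Dia Dia p is true.

Yes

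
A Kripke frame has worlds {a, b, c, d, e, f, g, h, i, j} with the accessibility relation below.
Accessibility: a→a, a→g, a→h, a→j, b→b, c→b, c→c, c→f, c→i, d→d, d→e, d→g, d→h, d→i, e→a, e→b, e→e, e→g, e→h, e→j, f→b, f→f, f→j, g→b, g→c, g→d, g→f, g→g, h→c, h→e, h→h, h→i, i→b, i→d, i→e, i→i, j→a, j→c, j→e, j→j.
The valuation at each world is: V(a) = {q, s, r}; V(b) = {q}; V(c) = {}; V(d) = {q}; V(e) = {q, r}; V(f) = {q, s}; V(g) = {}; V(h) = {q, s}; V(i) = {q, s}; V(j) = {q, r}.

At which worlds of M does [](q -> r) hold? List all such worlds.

Recall that []ψ holds at a world iff ψ holds at every accessible world, and <>ψ holds iff ψ holds at some accessible world.
Let φ = [](q -> r). Evaluate φ at each world:
  a (successors {a, g, h, j}): φ is false.
  b (successors {b}): φ is false.
  c (successors {b, c, f, i}): φ is false.
  d (successors {d, e, g, h, i}): φ is false.
  e (successors {a, b, e, g, h, j}): φ is false.
  f (successors {b, f, j}): φ is false.
  g (successors {b, c, d, f, g}): φ is false.
  h (successors {c, e, h, i}): φ is false.
  i (successors {b, d, e, i}): φ is false.
  j (successors {a, c, e, j}): φ is true.
For instance, at f:
  At f: [](q -> r) requires q -> r at every successor {b, f, j}.
    q -> r fails at b, so [](q -> r) is false at f.
Satisfying worlds: {j}

j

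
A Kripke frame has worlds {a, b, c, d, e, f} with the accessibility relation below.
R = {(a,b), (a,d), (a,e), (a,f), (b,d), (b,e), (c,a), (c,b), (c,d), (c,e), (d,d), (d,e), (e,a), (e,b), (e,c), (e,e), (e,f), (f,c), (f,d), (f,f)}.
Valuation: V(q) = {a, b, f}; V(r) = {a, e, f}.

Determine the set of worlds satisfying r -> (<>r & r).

Let φ = r -> (<>r & r). Evaluate φ at each world:
  a (successors {b, d, e, f}): φ is true.
  b (successors {d, e}): φ is true.
  c (successors {a, b, d, e}): φ is true.
  d (successors {d, e}): φ is true.
  e (successors {a, b, c, e, f}): φ is true.
  f (successors {c, d, f}): φ is true.
For instance, at e:
  At e: r is true, <>r & r is true, so r -> (<>r & r) is true.
    At e: <>r is true, r is true, so <>r & r is true.
      At e: <>r requires r at some successor in {a, b, c, e, f}.
        r holds at a, so <>r is true at e.
Satisfying worlds: {a, b, c, d, e, f}

a, b, c, d, e, f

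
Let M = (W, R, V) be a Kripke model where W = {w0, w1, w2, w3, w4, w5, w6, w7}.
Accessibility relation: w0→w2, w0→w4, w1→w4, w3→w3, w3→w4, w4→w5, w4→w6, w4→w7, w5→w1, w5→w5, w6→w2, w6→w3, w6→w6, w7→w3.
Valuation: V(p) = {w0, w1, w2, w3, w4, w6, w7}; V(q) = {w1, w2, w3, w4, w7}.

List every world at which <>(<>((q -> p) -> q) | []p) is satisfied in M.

w0, w1, w3, w4, w5, w6, w7

Recall that []ψ holds at a world iff ψ holds at every accessible world, and <>ψ holds iff ψ holds at some accessible world.
Let φ = <>(<>((q -> p) -> q) | []p). Evaluate φ at each world:
  w0 (successors {w2, w4}): φ is true.
  w1 (successors {w4}): φ is true.
  w2 (successors ∅): φ is false.
  w3 (successors {w3, w4}): φ is true.
  w4 (successors {w5, w6, w7}): φ is true.
  w5 (successors {w1, w5}): φ is true.
  w6 (successors {w2, w3, w6}): φ is true.
  w7 (successors {w3}): φ is true.
For instance, at w1:
  At w1: <>(<>((q -> p) -> q) | []p) requires <>((q -> p) -> q) | []p at some successor in {w4}.
    <>((q -> p) -> q) | []p holds at w4, so <>(<>((q -> p) -> q) | []p) is true at w1.
      At w4: <>((q -> p) -> q) is true, []p is false, so <>((q -> p) -> q) | []p is true.
Satisfying worlds: {w0, w1, w3, w4, w5, w6, w7}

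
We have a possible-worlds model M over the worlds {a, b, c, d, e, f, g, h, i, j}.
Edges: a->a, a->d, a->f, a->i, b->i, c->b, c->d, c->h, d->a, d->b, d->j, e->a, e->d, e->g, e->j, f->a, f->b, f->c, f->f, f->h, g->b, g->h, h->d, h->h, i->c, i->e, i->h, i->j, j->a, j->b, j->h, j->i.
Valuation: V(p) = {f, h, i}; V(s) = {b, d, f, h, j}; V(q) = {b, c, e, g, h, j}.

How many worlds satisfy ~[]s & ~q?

4

Let φ = ~[]s & ~q. Evaluate φ at each world:
  a (successors {a, d, f, i}): φ is true.
  b (successors {i}): φ is false.
  c (successors {b, d, h}): φ is false.
  d (successors {a, b, j}): φ is true.
  e (successors {a, d, g, j}): φ is false.
  f (successors {a, b, c, f, h}): φ is true.
  g (successors {b, h}): φ is false.
  h (successors {d, h}): φ is false.
  i (successors {c, e, h, j}): φ is true.
  j (successors {a, b, h, i}): φ is false.
For instance, at j:
  At j: ~[]s is true, ~q is false, so ~[]s & ~q is false.
    At j: []s is false, so ~[]s is true.
      At j: []s requires s at every successor {a, b, h, i}.
        s fails at a, so []s is false at j.
Satisfying worlds: {a, d, f, i}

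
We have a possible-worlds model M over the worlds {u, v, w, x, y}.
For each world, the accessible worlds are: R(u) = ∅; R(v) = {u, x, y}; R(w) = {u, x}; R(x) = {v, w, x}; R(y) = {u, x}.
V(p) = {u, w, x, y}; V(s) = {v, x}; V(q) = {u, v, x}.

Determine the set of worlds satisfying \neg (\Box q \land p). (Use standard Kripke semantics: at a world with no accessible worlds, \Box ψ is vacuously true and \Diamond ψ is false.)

Let φ = \neg (\Box q \land p). Evaluate φ at each world:
  u (successors ∅): φ is false.
  v (successors {u, x, y}): φ is true.
  w (successors {u, x}): φ is false.
  x (successors {v, w, x}): φ is true.
  y (successors {u, x}): φ is false.
For instance, at y:
  At y: \Box q \land p is true, so \neg (\Box q \land p) is false.
    At y: \Box q is true, p is true, so \Box q \land p is true.
      At y: \Box q requires q at every successor {u, x}.
        At u: q is true.
        At x: q is true.
      So \Box q is true at y.
Satisfying worlds: {v, x}

v, x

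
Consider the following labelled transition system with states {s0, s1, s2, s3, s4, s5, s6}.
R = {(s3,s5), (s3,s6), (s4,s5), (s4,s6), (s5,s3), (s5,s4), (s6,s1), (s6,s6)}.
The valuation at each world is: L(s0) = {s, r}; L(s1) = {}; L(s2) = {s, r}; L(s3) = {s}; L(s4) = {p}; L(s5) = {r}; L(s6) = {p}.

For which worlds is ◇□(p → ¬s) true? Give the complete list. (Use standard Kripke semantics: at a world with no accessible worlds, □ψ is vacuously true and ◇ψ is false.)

s3, s4, s5, s6

Let φ = ◇□(p → ¬s). Evaluate φ at each world:
  s0 (successors ∅): φ is false.
  s1 (successors ∅): φ is false.
  s2 (successors ∅): φ is false.
  s3 (successors {s5, s6}): φ is true.
  s4 (successors {s5, s6}): φ is true.
  s5 (successors {s3, s4}): φ is true.
  s6 (successors {s1, s6}): φ is true.
For instance, at s3:
  At s3: ◇□(p → ¬s) requires □(p → ¬s) at some successor in {s5, s6}.
    □(p → ¬s) holds at s5, so ◇□(p → ¬s) is true at s3.
      At s5: □(p → ¬s) requires p → ¬s at every successor {s3, s4}.
        At s3: p → ¬s is true.
        At s4: p → ¬s is true.
      So □(p → ¬s) is true at s5.
Satisfying worlds: {s3, s4, s5, s6}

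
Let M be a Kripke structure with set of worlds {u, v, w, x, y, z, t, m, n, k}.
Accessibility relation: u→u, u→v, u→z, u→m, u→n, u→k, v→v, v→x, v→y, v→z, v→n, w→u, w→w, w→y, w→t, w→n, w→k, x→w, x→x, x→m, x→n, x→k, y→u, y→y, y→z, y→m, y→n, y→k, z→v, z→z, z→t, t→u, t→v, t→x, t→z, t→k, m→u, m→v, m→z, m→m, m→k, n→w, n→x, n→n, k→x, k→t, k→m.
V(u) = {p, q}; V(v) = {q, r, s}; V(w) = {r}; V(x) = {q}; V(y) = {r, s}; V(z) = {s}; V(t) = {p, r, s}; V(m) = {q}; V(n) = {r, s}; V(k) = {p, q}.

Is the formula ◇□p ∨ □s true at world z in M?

Yes

At z: ◇□p is false, □s is true, so ◇□p ∨ □s is true.
  At z: ◇□p requires □p at some successor in {v, z, t}.
    At v: □p is false.
    At z: □p is false.
    At t: □p is false.
  So ◇□p is false at z.
  At z: □s requires s at every successor {v, z, t}.
    At v: s is true.
    At z: s is true.
    At t: s is true.
  So □s is true at z.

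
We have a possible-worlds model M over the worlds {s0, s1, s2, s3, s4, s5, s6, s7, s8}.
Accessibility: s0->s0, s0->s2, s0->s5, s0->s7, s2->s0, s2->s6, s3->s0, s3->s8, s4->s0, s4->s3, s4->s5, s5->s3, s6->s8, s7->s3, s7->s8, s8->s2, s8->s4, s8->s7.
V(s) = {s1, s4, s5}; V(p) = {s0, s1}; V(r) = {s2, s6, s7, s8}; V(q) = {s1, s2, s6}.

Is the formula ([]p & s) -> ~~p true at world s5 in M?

Yes

At s5: []p & s is false, ~~p is false, so ([]p & s) -> ~~p is true.
  At s5: []p is false, s is true, so []p & s is false.
    At s5: []p requires p at every successor {s3}.
      p fails at s3, so []p is false at s5.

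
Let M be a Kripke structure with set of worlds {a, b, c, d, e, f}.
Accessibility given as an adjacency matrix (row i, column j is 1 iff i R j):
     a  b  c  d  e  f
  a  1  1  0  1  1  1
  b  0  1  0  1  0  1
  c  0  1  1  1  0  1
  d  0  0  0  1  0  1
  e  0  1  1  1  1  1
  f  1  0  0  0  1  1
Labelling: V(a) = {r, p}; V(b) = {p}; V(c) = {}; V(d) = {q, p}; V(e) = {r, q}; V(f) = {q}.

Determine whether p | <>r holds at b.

At b: p is true, <>r is false, so p | <>r is true.
  At b: <>r requires r at some successor in {b, d, f}.
    At b: r is false.
    At d: r is false.
    At f: r is false.
  So <>r is false at b.

Yes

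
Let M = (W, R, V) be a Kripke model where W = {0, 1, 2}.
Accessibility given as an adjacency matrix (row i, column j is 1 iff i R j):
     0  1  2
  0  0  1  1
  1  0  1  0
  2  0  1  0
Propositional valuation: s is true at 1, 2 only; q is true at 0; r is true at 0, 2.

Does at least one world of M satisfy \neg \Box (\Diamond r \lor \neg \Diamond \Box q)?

Let φ = \neg \Box (\Diamond r \lor \neg \Diamond \Box q). Evaluate φ at each world:
  0 (successors {1, 2}): φ is false.
  1 (successors {1}): φ is false.
  2 (successors {1}): φ is false.
For instance, at 2:
  At 2: \Box (\Diamond r \lor \neg \Diamond \Box q) is true, so \neg \Box (\Diamond r \lor \neg \Diamond \Box q) is false.
    At 2: \Box (\Diamond r \lor \neg \Diamond \Box q) requires \Diamond r \lor \neg \Diamond \Box q at every successor {1}.
      At 1: \Diamond r \lor \neg \Diamond \Box q is true.
    So \Box (\Diamond r \lor \neg \Diamond \Box q) is true at 2.

No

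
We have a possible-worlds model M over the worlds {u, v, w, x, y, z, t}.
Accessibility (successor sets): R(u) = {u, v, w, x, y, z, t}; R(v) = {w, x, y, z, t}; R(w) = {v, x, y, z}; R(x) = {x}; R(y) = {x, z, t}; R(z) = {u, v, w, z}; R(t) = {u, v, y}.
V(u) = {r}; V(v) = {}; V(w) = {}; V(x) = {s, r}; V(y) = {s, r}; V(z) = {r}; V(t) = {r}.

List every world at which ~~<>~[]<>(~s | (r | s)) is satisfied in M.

Let φ = ~~<>~[]<>(~s | (r | s)). Evaluate φ at each world:
  u (successors {u, v, w, x, y, z, t}): φ is false.
  v (successors {w, x, y, z, t}): φ is false.
  w (successors {v, x, y, z}): φ is false.
  x (successors {x}): φ is false.
  y (successors {x, z, t}): φ is false.
  z (successors {u, v, w, z}): φ is false.
  t (successors {u, v, y}): φ is false.
For instance, at t:
  At t: ~<>~[]<>(~s | (r | s)) is true, so ~~<>~[]<>(~s | (r | s)) is false.
    At t: <>~[]<>(~s | (r | s)) is false, so ~<>~[]<>(~s | (r | s)) is true.
      At t: <>~[]<>(~s | (r | s)) requires ~[]<>(~s | (r | s)) at some successor in {u, v, y}.
        At u: ~[]<>(~s | (r | s)) is false.
        At v: ~[]<>(~s | (r | s)) is false.
        At y: ~[]<>(~s | (r | s)) is false.
      So <>~[]<>(~s | (r | s)) is false at t.
Satisfying worlds: none.

none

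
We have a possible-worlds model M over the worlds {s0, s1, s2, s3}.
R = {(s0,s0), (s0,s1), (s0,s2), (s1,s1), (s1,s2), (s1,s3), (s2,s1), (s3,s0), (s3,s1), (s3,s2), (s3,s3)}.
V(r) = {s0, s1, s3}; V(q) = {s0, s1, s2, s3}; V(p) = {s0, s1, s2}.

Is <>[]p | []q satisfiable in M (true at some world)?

Yes

Let φ = <>[]p | []q. Evaluate φ at each world:
  s0 (successors {s0, s1, s2}): φ is true.
  s1 (successors {s1, s2, s3}): φ is true.
  s2 (successors {s1}): φ is true.
  s3 (successors {s0, s1, s2, s3}): φ is true.
Detail at s0 (witness):
  At s0: <>[]p is true, []q is true, so <>[]p | []q is true.
    At s0: <>[]p requires []p at some successor in {s0, s1, s2}.
      []p holds at s0, so <>[]p is true at s0.
    At s0: []q requires q at every successor {s0, s1, s2}.
      At s0: q is true.
      At s1: q is true.
      At s2: q is true.
    So []q is true at s0.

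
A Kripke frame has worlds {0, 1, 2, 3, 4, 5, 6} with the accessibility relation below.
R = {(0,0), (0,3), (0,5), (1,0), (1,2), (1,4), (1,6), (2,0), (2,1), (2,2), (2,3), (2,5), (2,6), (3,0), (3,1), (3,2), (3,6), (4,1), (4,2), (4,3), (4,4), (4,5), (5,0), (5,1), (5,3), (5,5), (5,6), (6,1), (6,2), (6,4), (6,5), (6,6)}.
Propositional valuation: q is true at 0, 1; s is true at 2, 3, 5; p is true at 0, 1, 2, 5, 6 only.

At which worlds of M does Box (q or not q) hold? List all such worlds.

Recall that Box ψ holds at a world iff ψ holds at every accessible world, and Dia ψ holds iff ψ holds at some accessible world.
Let φ = Box (q or not q). Evaluate φ at each world:
  0 (successors {0, 3, 5}): φ is true.
  1 (successors {0, 2, 4, 6}): φ is true.
  2 (successors {0, 1, 2, 3, 5, 6}): φ is true.
  3 (successors {0, 1, 2, 6}): φ is true.
  4 (successors {1, 2, 3, 4, 5}): φ is true.
  5 (successors {0, 1, 3, 5, 6}): φ is true.
  6 (successors {1, 2, 4, 5, 6}): φ is true.
For instance, at 4:
  At 4: Box (q or not q) requires q or not q at every successor {1, 2, 3, 4, 5}.
    At 1: q or not q is true.
    At 2: q or not q is true.
    At 3: q or not q is true.
    At 4: q or not q is true.
    At 5: q or not q is true.
  So Box (q or not q) is true at 4.
Satisfying worlds: {0, 1, 2, 3, 4, 5, 6}

0, 1, 2, 3, 4, 5, 6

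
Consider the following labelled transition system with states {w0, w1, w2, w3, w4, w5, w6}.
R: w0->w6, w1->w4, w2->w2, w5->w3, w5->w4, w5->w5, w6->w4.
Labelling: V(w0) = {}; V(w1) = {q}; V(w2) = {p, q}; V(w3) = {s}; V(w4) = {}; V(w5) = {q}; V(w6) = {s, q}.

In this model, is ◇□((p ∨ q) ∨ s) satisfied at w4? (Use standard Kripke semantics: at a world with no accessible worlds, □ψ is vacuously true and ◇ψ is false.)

No

At w4: no accessible worlds, so ◇□((p ∨ q) ∨ s) is false.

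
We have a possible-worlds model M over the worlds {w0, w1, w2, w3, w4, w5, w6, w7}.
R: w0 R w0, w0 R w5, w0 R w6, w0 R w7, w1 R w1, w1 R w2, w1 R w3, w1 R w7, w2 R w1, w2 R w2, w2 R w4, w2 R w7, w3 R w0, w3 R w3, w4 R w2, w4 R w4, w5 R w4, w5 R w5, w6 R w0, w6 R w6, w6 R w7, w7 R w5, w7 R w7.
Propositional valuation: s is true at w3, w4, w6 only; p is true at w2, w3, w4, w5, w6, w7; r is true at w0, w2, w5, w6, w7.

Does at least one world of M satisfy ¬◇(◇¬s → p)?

Let φ = ¬◇(◇¬s → p). Evaluate φ at each world:
  w0 (successors {w0, w5, w6, w7}): φ is false.
  w1 (successors {w1, w2, w3, w7}): φ is false.
  w2 (successors {w1, w2, w4, w7}): φ is false.
  w3 (successors {w0, w3}): φ is false.
  w4 (successors {w2, w4}): φ is false.
  w5 (successors {w4, w5}): φ is false.
  w6 (successors {w0, w6, w7}): φ is false.
  w7 (successors {w5, w7}): φ is false.
For instance, at w4:
  At w4: ◇(◇¬s → p) is true, so ¬◇(◇¬s → p) is false.
    At w4: ◇(◇¬s → p) requires ◇¬s → p at some successor in {w2, w4}.
      ◇¬s → p holds at w2, so ◇(◇¬s → p) is true at w4.

No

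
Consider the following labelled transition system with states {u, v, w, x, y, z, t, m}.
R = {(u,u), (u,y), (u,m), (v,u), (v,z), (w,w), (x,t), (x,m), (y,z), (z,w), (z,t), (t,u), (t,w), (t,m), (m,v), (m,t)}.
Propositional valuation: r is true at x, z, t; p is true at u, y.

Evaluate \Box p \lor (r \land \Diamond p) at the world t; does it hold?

Yes

At t: \Box p is false, r \land \Diamond p is true, so \Box p \lor (r \land \Diamond p) is true.
  At t: \Box p requires p at every successor {u, w, m}.
    p fails at w, so \Box p is false at t.
  At t: r is true, \Diamond p is true, so r \land \Diamond p is true.
    At t: \Diamond p requires p at some successor in {u, w, m}.
      p holds at u, so \Diamond p is true at t.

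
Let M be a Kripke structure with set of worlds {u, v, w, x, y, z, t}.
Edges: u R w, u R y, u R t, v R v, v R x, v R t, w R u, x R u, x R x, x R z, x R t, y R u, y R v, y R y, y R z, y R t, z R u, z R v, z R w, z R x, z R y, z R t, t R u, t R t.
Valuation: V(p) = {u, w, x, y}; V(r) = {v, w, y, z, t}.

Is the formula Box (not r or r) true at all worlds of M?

Yes

Let φ = Box (not r or r). Evaluate φ at each world:
  u (successors {w, y, t}): φ is true.
  v (successors {v, x, t}): φ is true.
  w (successors {u}): φ is true.
  x (successors {u, x, z, t}): φ is true.
  y (successors {u, v, y, z, t}): φ is true.
  z (successors {u, v, w, x, y, t}): φ is true.
  t (successors {u, t}): φ is true.
For instance, at y:
  At y: Box (not r or r) requires not r or r at every successor {u, v, y, z, t}.
    At u: not r or r is true.
    At v: not r or r is true.
    At y: not r or r is true.
    At z: not r or r is true.
    At t: not r or r is true.
  So Box (not r or r) is true at y.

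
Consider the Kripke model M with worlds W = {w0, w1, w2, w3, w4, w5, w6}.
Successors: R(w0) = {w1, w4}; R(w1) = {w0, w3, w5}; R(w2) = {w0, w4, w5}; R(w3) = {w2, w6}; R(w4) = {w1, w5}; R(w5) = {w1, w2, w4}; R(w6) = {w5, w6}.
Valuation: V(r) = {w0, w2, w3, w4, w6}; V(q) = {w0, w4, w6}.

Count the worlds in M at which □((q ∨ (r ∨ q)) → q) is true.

Let φ = □((q ∨ (r ∨ q)) → q). Evaluate φ at each world:
  w0 (successors {w1, w4}): φ is true.
  w1 (successors {w0, w3, w5}): φ is false.
  w2 (successors {w0, w4, w5}): φ is true.
  w3 (successors {w2, w6}): φ is false.
  w4 (successors {w1, w5}): φ is true.
  w5 (successors {w1, w2, w4}): φ is false.
  w6 (successors {w5, w6}): φ is true.
For instance, at w5:
  At w5: □((q ∨ (r ∨ q)) → q) requires (q ∨ (r ∨ q)) → q at every successor {w1, w2, w4}.
    (q ∨ (r ∨ q)) → q fails at w2, so □((q ∨ (r ∨ q)) → q) is false at w5.
Satisfying worlds: {w0, w2, w4, w6}

4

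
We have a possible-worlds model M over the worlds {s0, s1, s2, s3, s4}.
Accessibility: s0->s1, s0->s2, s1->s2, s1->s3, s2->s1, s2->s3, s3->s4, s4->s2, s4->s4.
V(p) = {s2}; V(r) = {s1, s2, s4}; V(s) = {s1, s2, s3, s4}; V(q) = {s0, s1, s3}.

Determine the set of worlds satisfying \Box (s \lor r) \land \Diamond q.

Let φ = \Box (s \lor r) \land \Diamond q. Evaluate φ at each world:
  s0 (successors {s1, s2}): φ is true.
  s1 (successors {s2, s3}): φ is true.
  s2 (successors {s1, s3}): φ is true.
  s3 (successors {s4}): φ is false.
  s4 (successors {s2, s4}): φ is false.
For instance, at s2:
  At s2: \Box (s \lor r) is true, \Diamond q is true, so \Box (s \lor r) \land \Diamond q is true.
    At s2: \Box (s \lor r) requires s \lor r at every successor {s1, s3}.
      At s1: s \lor r is true.
      At s3: s \lor r is true.
    So \Box (s \lor r) is true at s2.
    At s2: \Diamond q requires q at some successor in {s1, s3}.
      q holds at s1, so \Diamond q is true at s2.
Satisfying worlds: {s0, s1, s2}

s0, s1, s2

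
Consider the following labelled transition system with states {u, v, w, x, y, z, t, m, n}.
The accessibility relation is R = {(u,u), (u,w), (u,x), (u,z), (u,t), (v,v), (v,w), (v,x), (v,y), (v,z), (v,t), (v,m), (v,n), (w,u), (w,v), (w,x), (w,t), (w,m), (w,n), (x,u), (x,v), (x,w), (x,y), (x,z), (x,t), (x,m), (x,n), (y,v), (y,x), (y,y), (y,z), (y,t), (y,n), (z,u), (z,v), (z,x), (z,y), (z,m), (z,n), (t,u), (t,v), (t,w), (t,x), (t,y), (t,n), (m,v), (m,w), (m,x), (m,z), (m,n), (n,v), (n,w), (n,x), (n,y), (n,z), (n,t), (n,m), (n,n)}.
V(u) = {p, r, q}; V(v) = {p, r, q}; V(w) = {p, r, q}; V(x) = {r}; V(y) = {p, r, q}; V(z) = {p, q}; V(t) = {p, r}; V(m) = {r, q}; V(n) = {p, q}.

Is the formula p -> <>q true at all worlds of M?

Yes

Recall that <>ψ holds at a world iff ψ holds at some accessible world.
Let φ = p -> <>q. Evaluate φ at each world:
  u (successors {u, w, x, z, t}): φ is true.
  v (successors {v, w, x, y, z, t, m, n}): φ is true.
  w (successors {u, v, x, t, m, n}): φ is true.
  x (successors {u, v, w, y, z, t, m, n}): φ is true.
  y (successors {v, x, y, z, t, n}): φ is true.
  z (successors {u, v, x, y, m, n}): φ is true.
  t (successors {u, v, w, x, y, n}): φ is true.
  m (successors {v, w, x, z, n}): φ is true.
  n (successors {v, w, x, y, z, t, m, n}): φ is true.
For instance, at x:
  At x: p is false, <>q is true, so p -> <>q is true.
    At x: <>q requires q at some successor in {u, v, w, y, z, t, m, n}.
      q holds at u, so <>q is true at x.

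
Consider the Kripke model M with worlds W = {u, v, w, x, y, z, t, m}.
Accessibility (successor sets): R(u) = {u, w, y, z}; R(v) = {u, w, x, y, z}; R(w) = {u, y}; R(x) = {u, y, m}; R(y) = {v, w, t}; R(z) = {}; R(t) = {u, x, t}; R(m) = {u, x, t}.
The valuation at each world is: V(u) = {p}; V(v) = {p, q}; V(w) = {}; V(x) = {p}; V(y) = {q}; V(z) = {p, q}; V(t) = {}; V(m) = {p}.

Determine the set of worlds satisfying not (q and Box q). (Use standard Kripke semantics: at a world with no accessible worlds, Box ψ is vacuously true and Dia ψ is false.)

u, v, w, x, y, t, m

Let φ = not (q and Box q). Evaluate φ at each world:
  u (successors {u, w, y, z}): φ is true.
  v (successors {u, w, x, y, z}): φ is true.
  w (successors {u, y}): φ is true.
  x (successors {u, y, m}): φ is true.
  y (successors {v, w, t}): φ is true.
  z (successors ∅): φ is false.
  t (successors {u, x, t}): φ is true.
  m (successors {u, x, t}): φ is true.
For instance, at t:
  At t: q and Box q is false, so not (q and Box q) is true.
    At t: q is false, Box q is false, so q and Box q is false.
      At t: Box q requires q at every successor {u, x, t}.
        q fails at u, so Box q is false at t.
Satisfying worlds: {u, v, w, x, y, t, m}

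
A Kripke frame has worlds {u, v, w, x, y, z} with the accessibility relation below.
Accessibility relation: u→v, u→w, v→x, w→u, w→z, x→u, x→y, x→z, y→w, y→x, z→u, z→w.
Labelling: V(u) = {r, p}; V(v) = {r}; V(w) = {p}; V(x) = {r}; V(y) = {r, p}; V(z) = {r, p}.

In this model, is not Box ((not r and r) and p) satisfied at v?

Yes

At v: Box ((not r and r) and p) is false, so not Box ((not r and r) and p) is true.
  At v: Box ((not r and r) and p) requires (not r and r) and p at every successor {x}.
    (not r and r) and p fails at x, so Box ((not r and r) and p) is false at v.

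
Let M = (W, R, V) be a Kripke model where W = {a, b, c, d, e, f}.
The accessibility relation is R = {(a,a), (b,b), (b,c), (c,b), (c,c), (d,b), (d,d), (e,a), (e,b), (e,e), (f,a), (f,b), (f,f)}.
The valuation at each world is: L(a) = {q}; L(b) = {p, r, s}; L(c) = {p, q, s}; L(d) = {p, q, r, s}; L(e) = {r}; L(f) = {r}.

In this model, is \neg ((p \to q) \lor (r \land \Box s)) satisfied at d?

At d: (p \to q) \lor (r \land \Box s) is true, so \neg ((p \to q) \lor (r \land \Box s)) is false.
  At d: p \to q is true, r \land \Box s is true, so (p \to q) \lor (r \land \Box s) is true.
    At d: r is true, \Box s is true, so r \land \Box s is true.
      At d: \Box s requires s at every successor {b, d}.
        At b: s is true.
        At d: s is true.
      So \Box s is true at d.

No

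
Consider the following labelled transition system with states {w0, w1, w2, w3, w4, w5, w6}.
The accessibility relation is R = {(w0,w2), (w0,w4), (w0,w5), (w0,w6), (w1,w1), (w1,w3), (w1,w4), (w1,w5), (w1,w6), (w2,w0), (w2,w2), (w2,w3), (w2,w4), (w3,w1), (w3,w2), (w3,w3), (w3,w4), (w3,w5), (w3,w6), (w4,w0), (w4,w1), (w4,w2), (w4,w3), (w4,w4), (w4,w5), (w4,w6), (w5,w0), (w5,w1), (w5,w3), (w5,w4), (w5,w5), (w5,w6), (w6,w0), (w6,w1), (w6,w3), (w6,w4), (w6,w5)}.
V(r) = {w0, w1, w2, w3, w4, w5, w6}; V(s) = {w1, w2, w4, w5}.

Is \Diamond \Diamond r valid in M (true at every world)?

Yes

Recall that \Diamond ψ holds at a world iff ψ holds at some accessible world.
Let φ = \Diamond \Diamond r. Evaluate φ at each world:
  w0 (successors {w2, w4, w5, w6}): φ is true.
  w1 (successors {w1, w3, w4, w5, w6}): φ is true.
  w2 (successors {w0, w2, w3, w4}): φ is true.
  w3 (successors {w1, w2, w3, w4, w5, w6}): φ is true.
  w4 (successors {w0, w1, w2, w3, w4, w5, w6}): φ is true.
  w5 (successors {w0, w1, w3, w4, w5, w6}): φ is true.
  w6 (successors {w0, w1, w3, w4, w5}): φ is true.
For instance, at w4:
  At w4: \Diamond \Diamond r requires \Diamond r at some successor in {w0, w1, w2, w3, w4, w5, w6}.
    \Diamond r holds at w0, so \Diamond \Diamond r is true at w4.
      At w0: \Diamond r requires r at some successor in {w2, w4, w5, w6}.
        r holds at w2, so \Diamond r is true at w0.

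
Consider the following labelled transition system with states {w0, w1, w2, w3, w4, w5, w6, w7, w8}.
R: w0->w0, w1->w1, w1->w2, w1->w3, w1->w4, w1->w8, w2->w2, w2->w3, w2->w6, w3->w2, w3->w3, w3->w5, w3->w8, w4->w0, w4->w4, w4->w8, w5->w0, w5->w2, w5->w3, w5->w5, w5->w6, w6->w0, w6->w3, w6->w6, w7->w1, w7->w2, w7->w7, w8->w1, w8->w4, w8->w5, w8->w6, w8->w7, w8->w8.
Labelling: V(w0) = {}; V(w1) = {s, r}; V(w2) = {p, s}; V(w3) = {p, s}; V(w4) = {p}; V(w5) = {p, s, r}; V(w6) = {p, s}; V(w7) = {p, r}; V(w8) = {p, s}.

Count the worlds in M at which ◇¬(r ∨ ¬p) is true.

Let φ = ◇¬(r ∨ ¬p). Evaluate φ at each world:
  w0 (successors {w0}): φ is false.
  w1 (successors {w1, w2, w3, w4, w8}): φ is true.
  w2 (successors {w2, w3, w6}): φ is true.
  w3 (successors {w2, w3, w5, w8}): φ is true.
  w4 (successors {w0, w4, w8}): φ is true.
  w5 (successors {w0, w2, w3, w5, w6}): φ is true.
  w6 (successors {w0, w3, w6}): φ is true.
  w7 (successors {w1, w2, w7}): φ is true.
  w8 (successors {w1, w4, w5, w6, w7, w8}): φ is true.
For instance, at w4:
  At w4: ◇¬(r ∨ ¬p) requires ¬(r ∨ ¬p) at some successor in {w0, w4, w8}.
    ¬(r ∨ ¬p) holds at w4, so ◇¬(r ∨ ¬p) is true at w4.
Satisfying worlds: {w1, w2, w3, w4, w5, w6, w7, w8}

8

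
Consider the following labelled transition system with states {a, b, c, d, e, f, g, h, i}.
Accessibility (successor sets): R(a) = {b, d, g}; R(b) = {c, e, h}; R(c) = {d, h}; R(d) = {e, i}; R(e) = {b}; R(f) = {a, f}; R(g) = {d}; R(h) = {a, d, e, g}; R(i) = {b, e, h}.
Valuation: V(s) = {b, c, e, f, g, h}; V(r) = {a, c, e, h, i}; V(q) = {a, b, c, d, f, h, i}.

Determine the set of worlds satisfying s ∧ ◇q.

Recall that ◇ψ holds at a world iff ψ holds at some accessible world.
Let φ = s ∧ ◇q. Evaluate φ at each world:
  a (successors {b, d, g}): φ is false.
  b (successors {c, e, h}): φ is true.
  c (successors {d, h}): φ is true.
  d (successors {e, i}): φ is false.
  e (successors {b}): φ is true.
  f (successors {a, f}): φ is true.
  g (successors {d}): φ is true.
  h (successors {a, d, e, g}): φ is true.
  i (successors {b, e, h}): φ is false.
For instance, at i:
  At i: s is false, ◇q is true, so s ∧ ◇q is false.
    At i: ◇q requires q at some successor in {b, e, h}.
      q holds at b, so ◇q is true at i.
Satisfying worlds: {b, c, e, f, g, h}

b, c, e, f, g, h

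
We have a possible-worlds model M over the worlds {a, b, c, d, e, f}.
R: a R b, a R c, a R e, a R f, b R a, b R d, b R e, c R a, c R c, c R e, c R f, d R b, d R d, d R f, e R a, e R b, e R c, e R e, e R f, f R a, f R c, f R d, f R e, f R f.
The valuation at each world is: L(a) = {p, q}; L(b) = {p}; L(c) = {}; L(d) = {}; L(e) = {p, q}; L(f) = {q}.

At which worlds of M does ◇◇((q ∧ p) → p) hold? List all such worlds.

Recall that ◇ψ holds at a world iff ψ holds at some accessible world.
Let φ = ◇◇((q ∧ p) → p). Evaluate φ at each world:
  a (successors {b, c, e, f}): φ is true.
  b (successors {a, d, e}): φ is true.
  c (successors {a, c, e, f}): φ is true.
  d (successors {b, d, f}): φ is true.
  e (successors {a, b, c, e, f}): φ is true.
  f (successors {a, c, d, e, f}): φ is true.
For instance, at b:
  At b: ◇◇((q ∧ p) → p) requires ◇((q ∧ p) → p) at some successor in {a, d, e}.
    ◇((q ∧ p) → p) holds at a, so ◇◇((q ∧ p) → p) is true at b.
      At a: ◇((q ∧ p) → p) requires (q ∧ p) → p at some successor in {b, c, e, f}.
        (q ∧ p) → p holds at b, so ◇((q ∧ p) → p) is true at a.
Satisfying worlds: {a, b, c, d, e, f}

a, b, c, d, e, f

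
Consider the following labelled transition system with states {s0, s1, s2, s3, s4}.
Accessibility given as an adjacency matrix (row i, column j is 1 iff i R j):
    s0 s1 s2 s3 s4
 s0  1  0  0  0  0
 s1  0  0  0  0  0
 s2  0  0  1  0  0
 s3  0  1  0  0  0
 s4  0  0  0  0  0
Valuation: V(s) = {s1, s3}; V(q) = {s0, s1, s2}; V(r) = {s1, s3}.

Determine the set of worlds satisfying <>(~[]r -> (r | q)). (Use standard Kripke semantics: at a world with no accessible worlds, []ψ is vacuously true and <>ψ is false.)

s0, s2, s3

Let φ = <>(~[]r -> (r | q)). Evaluate φ at each world:
  s0 (successors {s0}): φ is true.
  s1 (successors ∅): φ is false.
  s2 (successors {s2}): φ is true.
  s3 (successors {s1}): φ is true.
  s4 (successors ∅): φ is false.
For instance, at s3:
  At s3: <>(~[]r -> (r | q)) requires ~[]r -> (r | q) at some successor in {s1}.
    ~[]r -> (r | q) holds at s1, so <>(~[]r -> (r | q)) is true at s3.
      At s1: ~[]r is false, r | q is true, so ~[]r -> (r | q) is true.
Satisfying worlds: {s0, s2, s3}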